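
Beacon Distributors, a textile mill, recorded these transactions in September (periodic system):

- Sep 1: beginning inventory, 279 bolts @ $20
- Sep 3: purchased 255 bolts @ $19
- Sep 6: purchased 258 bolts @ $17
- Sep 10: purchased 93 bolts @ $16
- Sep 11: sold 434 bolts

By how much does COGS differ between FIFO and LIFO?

$1,074

FIFO COGS: 279 @ $20 + 155 @ $19 = $8,525
LIFO COGS: 93 @ $16 + 258 @ $17 + 83 @ $19 = $7,451
Difference = |$8,525 − $7,451| = $1,074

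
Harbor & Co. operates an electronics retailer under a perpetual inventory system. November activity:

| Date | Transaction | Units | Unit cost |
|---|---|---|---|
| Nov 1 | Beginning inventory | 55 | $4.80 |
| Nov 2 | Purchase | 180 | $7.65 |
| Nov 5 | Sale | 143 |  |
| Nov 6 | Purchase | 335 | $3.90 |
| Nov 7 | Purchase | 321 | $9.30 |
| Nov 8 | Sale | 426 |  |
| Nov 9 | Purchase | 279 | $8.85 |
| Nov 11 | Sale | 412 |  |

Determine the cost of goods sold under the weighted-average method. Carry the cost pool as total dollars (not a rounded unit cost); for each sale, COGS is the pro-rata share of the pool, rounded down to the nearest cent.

COGS = $6,957.48

After Nov 1: 55 on hand, pool $264.00 (≈ $4.8000 each)
After Nov 2: 235 on hand, pool $1,641.00 (≈ $6.9830 each)
Nov 5, sell 143: 143/235 × $1,641.00 → $998.56
After Nov 6: 427 on hand, pool $1,948.94 (≈ $4.5643 each)
After Nov 7: 748 on hand, pool $4,934.24 (≈ $6.5966 each)
Nov 8, sell 426: 426/748 × $4,934.24 → $2,810.14
After Nov 9: 601 on hand, pool $4,593.25 (≈ $7.6427 each)
Nov 11, sell 412: 412/601 × $4,593.25 → $3,148.78
Total COGS = $998.56 + $2,810.14 + $3,148.78 = $6,957.48
Ending inventory (cost pool remaining) = $1,444.47
Check: goods available $8,401.95 = COGS $6,957.48 + ending $1,444.47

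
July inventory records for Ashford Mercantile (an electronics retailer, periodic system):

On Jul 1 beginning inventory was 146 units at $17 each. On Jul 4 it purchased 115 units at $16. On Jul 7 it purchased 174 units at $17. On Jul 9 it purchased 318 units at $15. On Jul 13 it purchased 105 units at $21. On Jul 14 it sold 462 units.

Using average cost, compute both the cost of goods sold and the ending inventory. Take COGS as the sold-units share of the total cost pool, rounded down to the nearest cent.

COGS = $7,675.76; ending inventory = $6,579.24

Jul 14, sell 462: 462/858 × $14,255.00 → $7,675.76
Ending inventory (cost pool remaining) = $6,579.24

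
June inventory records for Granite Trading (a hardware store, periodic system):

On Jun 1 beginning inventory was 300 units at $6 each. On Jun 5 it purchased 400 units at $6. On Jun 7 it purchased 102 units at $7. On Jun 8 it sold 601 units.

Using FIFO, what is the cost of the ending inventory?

Jun 8, 601 sold [FIFO — oldest first]: 300 @ $6 + 301 @ $6 = $3,606
Ending inventory: 99 @ $6 + 102 @ $7 = $1,308

Ending inventory = $1,308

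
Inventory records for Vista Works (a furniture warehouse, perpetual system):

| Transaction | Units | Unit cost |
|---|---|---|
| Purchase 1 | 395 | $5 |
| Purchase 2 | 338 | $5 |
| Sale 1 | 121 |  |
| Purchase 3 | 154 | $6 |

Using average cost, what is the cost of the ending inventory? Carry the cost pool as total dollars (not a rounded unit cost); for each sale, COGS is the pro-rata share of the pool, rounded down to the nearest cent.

Ending inventory = $3,984.00

After Purchase 1: 395 on hand, pool $1,975.00 (≈ $5.0000 each)
After Purchase 2: 733 on hand, pool $3,665.00 (≈ $5.0000 each)
Sale 1, sell 121: 121/733 × $3,665.00 → $605.00
After Purchase 3: 766 on hand, pool $3,984.00 (≈ $5.2010 each)
Ending inventory (cost pool remaining) = $3,984.00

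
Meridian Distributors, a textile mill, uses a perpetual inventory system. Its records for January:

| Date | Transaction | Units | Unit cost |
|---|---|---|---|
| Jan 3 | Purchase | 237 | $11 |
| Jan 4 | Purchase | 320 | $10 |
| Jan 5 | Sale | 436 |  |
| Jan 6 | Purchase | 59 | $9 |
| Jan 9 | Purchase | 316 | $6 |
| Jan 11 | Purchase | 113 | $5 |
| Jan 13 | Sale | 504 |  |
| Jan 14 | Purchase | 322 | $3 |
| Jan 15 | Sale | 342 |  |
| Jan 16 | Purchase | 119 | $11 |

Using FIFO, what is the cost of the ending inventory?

Ending inventory = $1,564

Jan 5, 436 sold [FIFO — oldest first]: 237 @ $11 + 199 @ $10 = $4,597
Jan 13, 504 sold [FIFO — oldest first]: 121 @ $10 + 59 @ $9 + 316 @ $6 + 8 @ $5 = $3,677
Jan 15, 342 sold [FIFO — oldest first]: 105 @ $5 + 237 @ $3 = $1,236
Total COGS = $4,597 + $3,677 + $1,236 = $9,510
Ending inventory: 85 @ $3 + 119 @ $11 = $1,564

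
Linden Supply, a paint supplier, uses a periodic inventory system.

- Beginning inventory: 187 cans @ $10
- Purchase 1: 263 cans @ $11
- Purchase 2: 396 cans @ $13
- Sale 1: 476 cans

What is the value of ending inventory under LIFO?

Sale 1 (476) [LIFO — newest first]: 396 @ $13 + 80 @ $11 = $6,028
Ending inventory: 187 @ $10 + 183 @ $11 = $3,883

Ending inventory = $3,883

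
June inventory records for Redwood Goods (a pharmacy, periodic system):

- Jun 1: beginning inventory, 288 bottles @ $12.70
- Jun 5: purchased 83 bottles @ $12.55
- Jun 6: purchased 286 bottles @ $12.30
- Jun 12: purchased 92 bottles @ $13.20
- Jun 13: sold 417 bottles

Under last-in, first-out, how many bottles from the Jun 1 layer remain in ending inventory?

Jun 13, 417 sold [LIFO — newest first]: 92 @ $13.20 + 286 @ $12.30 + 39 @ $12.55 = $5,221.65
Ending inventory: 288 @ $12.70 + 44 @ $12.55 = $4,209.80

288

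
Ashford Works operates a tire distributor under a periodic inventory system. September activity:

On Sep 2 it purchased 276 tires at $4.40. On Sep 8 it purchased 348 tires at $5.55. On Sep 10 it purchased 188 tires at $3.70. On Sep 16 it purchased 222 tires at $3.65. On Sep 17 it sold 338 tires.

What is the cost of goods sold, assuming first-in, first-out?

Sep 17, 338 sold [FIFO — oldest first]: 276 @ $4.40 + 62 @ $5.55 = $1,558.50
Ending inventory: 286 @ $5.55 + 188 @ $3.70 + 222 @ $3.65 = $3,093.20

COGS = $1,558.50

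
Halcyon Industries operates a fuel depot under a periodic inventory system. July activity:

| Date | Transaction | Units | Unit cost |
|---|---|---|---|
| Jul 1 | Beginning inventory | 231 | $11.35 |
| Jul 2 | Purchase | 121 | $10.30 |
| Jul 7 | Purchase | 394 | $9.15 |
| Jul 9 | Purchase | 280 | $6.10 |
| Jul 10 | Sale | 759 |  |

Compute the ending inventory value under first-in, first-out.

Ending inventory = $1,628.70

Jul 10, 759 sold [FIFO — oldest first]: 231 @ $11.35 + 121 @ $10.30 + 394 @ $9.15 + 13 @ $6.10 = $7,552.55
Ending inventory: 267 @ $6.10 = $1,628.70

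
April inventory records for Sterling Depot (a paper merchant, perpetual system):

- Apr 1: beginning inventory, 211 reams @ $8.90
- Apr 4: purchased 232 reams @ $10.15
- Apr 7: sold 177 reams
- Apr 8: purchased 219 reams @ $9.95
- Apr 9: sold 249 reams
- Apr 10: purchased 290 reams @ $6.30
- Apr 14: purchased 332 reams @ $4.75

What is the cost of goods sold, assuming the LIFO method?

COGS = $4,280.10

Apr 7, 177 sold [LIFO — newest first]: 177 @ $10.15 = $1,796.55
Apr 9, 249 sold [LIFO — newest first]: 219 @ $9.95 + 30 @ $10.15 = $2,483.55
Total COGS = $1,796.55 + $2,483.55 = $4,280.10
Ending inventory: 211 @ $8.90 + 25 @ $10.15 + 290 @ $6.30 + 332 @ $4.75 = $5,535.65
Check: goods available $9,815.75 = COGS $4,280.10 + ending $5,535.65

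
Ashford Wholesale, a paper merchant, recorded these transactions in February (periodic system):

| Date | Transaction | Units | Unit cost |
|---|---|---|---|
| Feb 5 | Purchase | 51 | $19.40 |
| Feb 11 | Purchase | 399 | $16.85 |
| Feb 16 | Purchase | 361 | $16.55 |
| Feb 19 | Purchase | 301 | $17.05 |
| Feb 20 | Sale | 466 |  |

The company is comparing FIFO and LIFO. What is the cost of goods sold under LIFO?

COGS = $7,862.80

FIFO COGS: 51 @ $19.40 + 399 @ $16.85 + 16 @ $16.55 = $7,977.35
LIFO COGS: 301 @ $17.05 + 165 @ $16.55 = $7,862.80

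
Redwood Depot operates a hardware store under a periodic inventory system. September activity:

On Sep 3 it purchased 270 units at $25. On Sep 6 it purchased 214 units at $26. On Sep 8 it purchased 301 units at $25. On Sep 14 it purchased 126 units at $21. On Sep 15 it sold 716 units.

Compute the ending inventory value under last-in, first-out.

Sep 15, 716 sold [LIFO — newest first]: 126 @ $21 + 301 @ $25 + 214 @ $26 + 75 @ $25 = $17,610
Ending inventory: 195 @ $25 = $4,875

Ending inventory = $4,875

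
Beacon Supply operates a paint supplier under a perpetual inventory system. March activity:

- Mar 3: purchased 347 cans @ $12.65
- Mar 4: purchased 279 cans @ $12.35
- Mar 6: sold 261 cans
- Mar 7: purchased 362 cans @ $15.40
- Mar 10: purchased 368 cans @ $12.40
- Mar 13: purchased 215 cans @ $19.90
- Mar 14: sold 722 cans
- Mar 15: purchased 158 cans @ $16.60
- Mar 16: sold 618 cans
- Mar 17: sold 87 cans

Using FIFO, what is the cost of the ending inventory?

Ending inventory = $680.60

Mar 6, 261 sold [FIFO — oldest first]: 261 @ $12.65 = $3,301.65
Mar 14, 722 sold [FIFO — oldest first]: 86 @ $12.65 + 279 @ $12.35 + 357 @ $15.40 = $10,031.35
Mar 16, 618 sold [FIFO — oldest first]: 5 @ $15.40 + 368 @ $12.40 + 215 @ $19.90 + 30 @ $16.60 = $9,416.70
Mar 17, 87 sold [FIFO — oldest first]: 87 @ $16.60 = $1,444.20
Total COGS = $3,301.65 + $10,031.35 + $9,416.70 + $1,444.20 = $24,193.90
Ending inventory: 41 @ $16.60 = $680.60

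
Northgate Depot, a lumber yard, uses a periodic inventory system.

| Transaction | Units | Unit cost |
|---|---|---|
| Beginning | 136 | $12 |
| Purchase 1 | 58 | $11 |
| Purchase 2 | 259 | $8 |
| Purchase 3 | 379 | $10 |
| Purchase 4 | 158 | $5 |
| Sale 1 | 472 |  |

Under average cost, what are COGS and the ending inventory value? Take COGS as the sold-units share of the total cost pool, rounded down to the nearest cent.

Sale 1, sell 472: 472/990 × $8,922.00 → $4,253.72
Ending inventory (cost pool remaining) = $4,668.28
Check: goods available $8,922.00 = COGS $4,253.72 + ending $4,668.28

COGS = $4,253.72; ending inventory = $4,668.28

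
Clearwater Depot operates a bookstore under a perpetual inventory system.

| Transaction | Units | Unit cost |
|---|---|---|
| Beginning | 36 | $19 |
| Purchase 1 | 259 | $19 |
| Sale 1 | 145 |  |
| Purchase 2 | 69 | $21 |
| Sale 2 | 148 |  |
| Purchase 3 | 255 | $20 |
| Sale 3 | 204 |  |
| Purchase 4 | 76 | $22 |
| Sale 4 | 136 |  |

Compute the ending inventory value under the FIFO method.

Sale 1 (145) [FIFO — oldest first]: 36 @ $19 + 109 @ $19 = $2,755
Sale 2 (148) [FIFO — oldest first]: 148 @ $19 = $2,812
Sale 3 (204) [FIFO — oldest first]: 2 @ $19 + 69 @ $21 + 133 @ $20 = $4,147
Sale 4 (136) [FIFO — oldest first]: 122 @ $20 + 14 @ $22 = $2,748
Total COGS = $2,755 + $2,812 + $4,147 + $2,748 = $12,462
Ending inventory: 62 @ $22 = $1,364
Check: goods available $13,826 = COGS $12,462 + ending $1,364

Ending inventory = $1,364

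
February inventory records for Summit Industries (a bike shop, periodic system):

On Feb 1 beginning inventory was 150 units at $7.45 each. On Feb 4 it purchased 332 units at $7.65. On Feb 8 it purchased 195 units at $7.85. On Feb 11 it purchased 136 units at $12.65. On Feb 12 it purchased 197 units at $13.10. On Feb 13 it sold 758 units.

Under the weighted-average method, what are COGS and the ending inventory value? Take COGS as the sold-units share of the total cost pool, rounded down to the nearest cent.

COGS = $7,121.56; ending inventory = $2,367.59

Feb 13, sell 758: 758/1010 × $9,489.15 → $7,121.56
Ending inventory (cost pool remaining) = $2,367.59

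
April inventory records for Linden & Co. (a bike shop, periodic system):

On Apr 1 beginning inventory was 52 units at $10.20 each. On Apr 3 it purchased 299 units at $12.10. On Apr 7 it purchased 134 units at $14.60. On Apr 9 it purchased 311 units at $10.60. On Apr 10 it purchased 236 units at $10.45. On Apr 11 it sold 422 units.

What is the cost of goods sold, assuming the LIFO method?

Apr 11, 422 sold [LIFO — newest first]: 236 @ $10.45 + 186 @ $10.60 = $4,437.80
Ending inventory: 52 @ $10.20 + 299 @ $12.10 + 134 @ $14.60 + 125 @ $10.60 = $7,429.70

COGS = $4,437.80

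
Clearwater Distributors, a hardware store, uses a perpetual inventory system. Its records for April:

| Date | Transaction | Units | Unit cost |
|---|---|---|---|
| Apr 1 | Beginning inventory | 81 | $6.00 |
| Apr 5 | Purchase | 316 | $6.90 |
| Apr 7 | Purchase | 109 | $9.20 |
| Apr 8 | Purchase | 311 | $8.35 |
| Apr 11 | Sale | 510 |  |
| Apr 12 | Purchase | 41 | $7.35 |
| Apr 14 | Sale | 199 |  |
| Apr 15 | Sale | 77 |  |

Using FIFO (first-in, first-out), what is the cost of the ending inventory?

Ending inventory = $560.20

Apr 11, 510 sold [FIFO — oldest first]: 81 @ $6.00 + 316 @ $6.90 + 109 @ $9.20 + 4 @ $8.35 = $3,702.60
Apr 14, 199 sold [FIFO — oldest first]: 199 @ $8.35 = $1,661.65
Apr 15, 77 sold [FIFO — oldest first]: 77 @ $8.35 = $642.95
Total COGS = $3,702.60 + $1,661.65 + $642.95 = $6,007.20
Ending inventory: 31 @ $8.35 + 41 @ $7.35 = $560.20
Check: goods available $6,567.40 = COGS $6,007.20 + ending $560.20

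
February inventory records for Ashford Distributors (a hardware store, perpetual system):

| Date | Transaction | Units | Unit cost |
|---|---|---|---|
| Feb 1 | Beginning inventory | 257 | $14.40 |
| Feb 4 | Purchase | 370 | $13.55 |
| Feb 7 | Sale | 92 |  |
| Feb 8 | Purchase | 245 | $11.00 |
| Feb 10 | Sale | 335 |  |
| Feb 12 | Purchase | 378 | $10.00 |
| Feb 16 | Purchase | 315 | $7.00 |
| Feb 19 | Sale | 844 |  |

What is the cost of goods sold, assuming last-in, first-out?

Feb 7, 92 sold [LIFO — newest first]: 92 @ $13.55 = $1,246.60
Feb 10, 335 sold [LIFO — newest first]: 245 @ $11.00 + 90 @ $13.55 = $3,914.50
Feb 19, 844 sold [LIFO — newest first]: 315 @ $7.00 + 378 @ $10.00 + 151 @ $13.55 = $8,031.05
Total COGS = $1,246.60 + $3,914.50 + $8,031.05 = $13,192.15
Ending inventory: 257 @ $14.40 + 37 @ $13.55 = $4,202.15
Check: goods available $17,394.30 = COGS $13,192.15 + ending $4,202.15

COGS = $13,192.15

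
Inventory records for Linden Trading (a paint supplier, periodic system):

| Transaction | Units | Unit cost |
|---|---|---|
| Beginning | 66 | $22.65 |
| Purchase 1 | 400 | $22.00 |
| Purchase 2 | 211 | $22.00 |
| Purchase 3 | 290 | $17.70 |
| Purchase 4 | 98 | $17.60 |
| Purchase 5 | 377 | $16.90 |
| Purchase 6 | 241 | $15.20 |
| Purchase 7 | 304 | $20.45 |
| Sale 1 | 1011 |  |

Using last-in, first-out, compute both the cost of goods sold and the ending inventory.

Sale 1 (1011) [LIFO — newest first]: 304 @ $20.45 + 241 @ $15.20 + 377 @ $16.90 + 89 @ $17.60 = $17,817.70
Ending inventory: 66 @ $22.65 + 400 @ $22.00 + 211 @ $22.00 + 290 @ $17.70 + 9 @ $17.60 = $20,228.30

COGS = $17,817.70; ending inventory = $20,228.30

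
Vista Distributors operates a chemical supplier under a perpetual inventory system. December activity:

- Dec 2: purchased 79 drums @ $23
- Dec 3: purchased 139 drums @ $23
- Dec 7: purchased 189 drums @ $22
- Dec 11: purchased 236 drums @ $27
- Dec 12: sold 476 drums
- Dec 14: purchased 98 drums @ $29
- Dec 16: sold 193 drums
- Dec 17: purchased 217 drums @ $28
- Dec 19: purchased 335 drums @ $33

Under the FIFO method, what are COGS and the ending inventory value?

COGS = $16,298; ending inventory = $19,219

Dec 12, 476 sold [FIFO — oldest first]: 79 @ $23 + 139 @ $23 + 189 @ $22 + 69 @ $27 = $11,035
Dec 16, 193 sold [FIFO — oldest first]: 167 @ $27 + 26 @ $29 = $5,263
Total COGS = $11,035 + $5,263 = $16,298
Ending inventory: 72 @ $29 + 217 @ $28 + 335 @ $33 = $19,219
Check: goods available $35,517 = COGS $16,298 + ending $19,219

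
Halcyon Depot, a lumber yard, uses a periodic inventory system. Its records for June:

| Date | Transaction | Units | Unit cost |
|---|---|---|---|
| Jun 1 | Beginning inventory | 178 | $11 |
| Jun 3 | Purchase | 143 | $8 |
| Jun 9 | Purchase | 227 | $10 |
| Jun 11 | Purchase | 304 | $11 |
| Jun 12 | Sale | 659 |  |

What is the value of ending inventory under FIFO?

Ending inventory = $2,123

Jun 12, 659 sold [FIFO — oldest first]: 178 @ $11 + 143 @ $8 + 227 @ $10 + 111 @ $11 = $6,593
Ending inventory: 193 @ $11 = $2,123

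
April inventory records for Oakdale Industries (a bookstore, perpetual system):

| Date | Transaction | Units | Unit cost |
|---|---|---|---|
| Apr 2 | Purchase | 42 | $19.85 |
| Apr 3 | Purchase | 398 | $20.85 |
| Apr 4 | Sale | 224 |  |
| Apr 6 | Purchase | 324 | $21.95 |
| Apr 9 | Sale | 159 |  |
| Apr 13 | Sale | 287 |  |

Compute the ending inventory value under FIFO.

Apr 4, 224 sold [FIFO — oldest first]: 42 @ $19.85 + 182 @ $20.85 = $4,628.40
Apr 9, 159 sold [FIFO — oldest first]: 159 @ $20.85 = $3,315.15
Apr 13, 287 sold [FIFO — oldest first]: 57 @ $20.85 + 230 @ $21.95 = $6,236.95
Total COGS = $4,628.40 + $3,315.15 + $6,236.95 = $14,180.50
Ending inventory: 94 @ $21.95 = $2,063.30

Ending inventory = $2,063.30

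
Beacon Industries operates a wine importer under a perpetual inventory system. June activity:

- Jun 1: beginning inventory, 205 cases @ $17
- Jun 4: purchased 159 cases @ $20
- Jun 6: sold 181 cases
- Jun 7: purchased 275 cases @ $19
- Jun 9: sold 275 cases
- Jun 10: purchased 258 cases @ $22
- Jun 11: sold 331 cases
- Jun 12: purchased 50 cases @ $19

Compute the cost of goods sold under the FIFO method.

COGS = $15,146

Jun 6, 181 sold [FIFO — oldest first]: 181 @ $17 = $3,077
Jun 9, 275 sold [FIFO — oldest first]: 24 @ $17 + 159 @ $20 + 92 @ $19 = $5,336
Jun 11, 331 sold [FIFO — oldest first]: 183 @ $19 + 148 @ $22 = $6,733
Total COGS = $3,077 + $5,336 + $6,733 = $15,146
Ending inventory: 110 @ $22 + 50 @ $19 = $3,370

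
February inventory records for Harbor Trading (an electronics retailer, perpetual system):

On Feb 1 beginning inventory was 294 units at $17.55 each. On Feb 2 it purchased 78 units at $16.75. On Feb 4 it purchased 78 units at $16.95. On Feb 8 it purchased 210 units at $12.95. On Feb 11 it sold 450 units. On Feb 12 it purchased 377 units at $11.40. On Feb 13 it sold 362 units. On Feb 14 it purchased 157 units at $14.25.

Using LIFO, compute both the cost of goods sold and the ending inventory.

Feb 11, 450 sold [LIFO — newest first]: 210 @ $12.95 + 78 @ $16.95 + 78 @ $16.75 + 84 @ $17.55 = $6,822.30
Feb 13, 362 sold [LIFO — newest first]: 362 @ $11.40 = $4,126.80
Total COGS = $6,822.30 + $4,126.80 = $10,949.10
Ending inventory: 210 @ $17.55 + 15 @ $11.40 + 157 @ $14.25 = $6,093.75

COGS = $10,949.10; ending inventory = $6,093.75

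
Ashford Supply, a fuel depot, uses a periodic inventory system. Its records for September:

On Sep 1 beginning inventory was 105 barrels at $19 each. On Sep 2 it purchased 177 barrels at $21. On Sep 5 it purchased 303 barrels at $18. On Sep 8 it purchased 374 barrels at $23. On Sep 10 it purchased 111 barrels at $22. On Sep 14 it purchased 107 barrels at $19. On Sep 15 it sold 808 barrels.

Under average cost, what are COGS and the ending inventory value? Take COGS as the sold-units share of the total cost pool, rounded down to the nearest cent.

Sep 15, sell 808: 808/1177 × $24,243.00 → $16,642.60
Ending inventory (cost pool remaining) = $7,600.40
Check: goods available $24,243.00 = COGS $16,642.60 + ending $7,600.40

COGS = $16,642.60; ending inventory = $7,600.40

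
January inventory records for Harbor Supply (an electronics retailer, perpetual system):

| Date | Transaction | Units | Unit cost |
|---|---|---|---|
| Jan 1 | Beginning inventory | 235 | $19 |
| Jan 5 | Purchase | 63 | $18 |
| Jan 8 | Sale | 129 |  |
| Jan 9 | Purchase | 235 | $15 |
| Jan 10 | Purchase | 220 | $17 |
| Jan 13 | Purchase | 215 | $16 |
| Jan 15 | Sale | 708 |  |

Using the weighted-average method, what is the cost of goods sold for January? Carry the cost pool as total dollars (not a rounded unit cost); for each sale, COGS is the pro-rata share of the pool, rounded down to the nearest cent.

COGS = $14,136.75

After Jan 1: 235 on hand, pool $4,465.00 (≈ $19.0000 each)
After Jan 5: 298 on hand, pool $5,599.00 (≈ $18.7886 each)
Jan 8, sell 129: 129/298 × $5,599.00 → $2,423.72
After Jan 9: 404 on hand, pool $6,700.28 (≈ $16.5849 each)
After Jan 10: 624 on hand, pool $10,440.28 (≈ $16.7312 each)
After Jan 13: 839 on hand, pool $13,880.28 (≈ $16.5438 each)
Jan 15, sell 708: 708/839 × $13,880.28 → $11,713.03
Total COGS = $2,423.72 + $11,713.03 = $14,136.75
Ending inventory (cost pool remaining) = $2,167.25
Check: goods available $16,304.00 = COGS $14,136.75 + ending $2,167.25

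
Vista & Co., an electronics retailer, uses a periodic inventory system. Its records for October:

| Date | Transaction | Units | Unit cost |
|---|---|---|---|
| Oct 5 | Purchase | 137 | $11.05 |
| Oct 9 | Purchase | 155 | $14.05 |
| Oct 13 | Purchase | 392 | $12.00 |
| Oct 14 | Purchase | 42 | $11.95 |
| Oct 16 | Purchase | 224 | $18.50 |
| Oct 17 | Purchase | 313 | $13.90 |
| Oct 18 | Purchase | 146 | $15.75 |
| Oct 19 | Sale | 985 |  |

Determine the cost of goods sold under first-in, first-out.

COGS = $13,528.00

Oct 19, 985 sold [FIFO — oldest first]: 137 @ $11.05 + 155 @ $14.05 + 392 @ $12.00 + 42 @ $11.95 + 224 @ $18.50 + 35 @ $13.90 = $13,528.00
Ending inventory: 278 @ $13.90 + 146 @ $15.75 = $6,163.70
Check: goods available $19,691.70 = COGS $13,528.00 + ending $6,163.70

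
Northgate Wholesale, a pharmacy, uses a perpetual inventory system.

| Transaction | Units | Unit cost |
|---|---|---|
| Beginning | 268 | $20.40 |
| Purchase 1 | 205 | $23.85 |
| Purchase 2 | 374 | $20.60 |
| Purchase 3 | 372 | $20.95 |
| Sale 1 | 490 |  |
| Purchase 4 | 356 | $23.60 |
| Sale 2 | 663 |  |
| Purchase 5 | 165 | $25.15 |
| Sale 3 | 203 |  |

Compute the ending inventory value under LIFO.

Ending inventory = $8,233.80

Sale 1 (490) [LIFO — newest first]: 372 @ $20.95 + 118 @ $20.60 = $10,224.20
Sale 2 (663) [LIFO — newest first]: 356 @ $23.60 + 256 @ $20.60 + 51 @ $23.85 = $14,891.55
Sale 3 (203) [LIFO — newest first]: 165 @ $25.15 + 38 @ $23.85 = $5,056.05
Total COGS = $10,224.20 + $14,891.55 + $5,056.05 = $30,171.80
Ending inventory: 268 @ $20.40 + 116 @ $23.85 = $8,233.80
Check: goods available $38,405.60 = COGS $30,171.80 + ending $8,233.80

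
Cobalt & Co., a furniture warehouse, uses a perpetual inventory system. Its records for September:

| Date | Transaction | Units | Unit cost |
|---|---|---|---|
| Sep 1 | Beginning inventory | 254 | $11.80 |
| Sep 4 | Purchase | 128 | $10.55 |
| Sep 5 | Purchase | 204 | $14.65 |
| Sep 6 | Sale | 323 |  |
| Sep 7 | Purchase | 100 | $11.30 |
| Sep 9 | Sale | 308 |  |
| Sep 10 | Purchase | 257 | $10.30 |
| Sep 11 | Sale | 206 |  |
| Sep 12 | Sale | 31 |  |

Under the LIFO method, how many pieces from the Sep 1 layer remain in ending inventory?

55

Sep 6, 323 sold [LIFO — newest first]: 204 @ $14.65 + 119 @ $10.55 = $4,244.05
Sep 9, 308 sold [LIFO — newest first]: 100 @ $11.30 + 9 @ $10.55 + 199 @ $11.80 = $3,573.15
Sep 11, 206 sold [LIFO — newest first]: 206 @ $10.30 = $2,121.80
Sep 12, 31 sold [LIFO — newest first]: 31 @ $10.30 = $319.30
Total COGS = $4,244.05 + $3,573.15 + $2,121.80 + $319.30 = $10,258.30
Ending inventory: 55 @ $11.80 + 20 @ $10.30 = $855.00
Check: goods available $11,113.30 = COGS $10,258.30 + ending $855.00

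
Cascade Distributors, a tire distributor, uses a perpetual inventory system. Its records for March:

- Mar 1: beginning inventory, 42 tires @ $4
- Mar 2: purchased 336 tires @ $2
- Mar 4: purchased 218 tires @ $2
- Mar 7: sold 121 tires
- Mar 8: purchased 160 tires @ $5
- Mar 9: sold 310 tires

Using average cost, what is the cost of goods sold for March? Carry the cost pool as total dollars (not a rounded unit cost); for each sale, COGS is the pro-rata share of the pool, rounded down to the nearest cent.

COGS = $1,146.06

After Mar 1: 42 on hand, pool $168.00 (≈ $4.0000 each)
After Mar 2: 378 on hand, pool $840.00 (≈ $2.2222 each)
After Mar 4: 596 on hand, pool $1,276.00 (≈ $2.1409 each)
Mar 7, sell 121: 121/596 × $1,276.00 → $259.05
After Mar 8: 635 on hand, pool $1,816.95 (≈ $2.8613 each)
Mar 9, sell 310: 310/635 × $1,816.95 → $887.01
Total COGS = $259.05 + $887.01 = $1,146.06
Ending inventory (cost pool remaining) = $929.94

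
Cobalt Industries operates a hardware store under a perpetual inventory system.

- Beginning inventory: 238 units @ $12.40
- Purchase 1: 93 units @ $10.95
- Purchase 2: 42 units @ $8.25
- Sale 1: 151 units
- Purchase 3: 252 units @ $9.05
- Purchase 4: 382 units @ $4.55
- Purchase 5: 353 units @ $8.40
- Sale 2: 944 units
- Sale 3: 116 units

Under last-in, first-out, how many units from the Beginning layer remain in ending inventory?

Sale 1 (151) [LIFO — newest first]: 42 @ $8.25 + 93 @ $10.95 + 16 @ $12.40 = $1,563.25
Sale 2 (944) [LIFO — newest first]: 353 @ $8.40 + 382 @ $4.55 + 209 @ $9.05 = $6,594.75
Sale 3 (116) [LIFO — newest first]: 43 @ $9.05 + 73 @ $12.40 = $1,294.35
Total COGS = $1,563.25 + $6,594.75 + $1,294.35 = $9,452.35
Ending inventory: 149 @ $12.40 = $1,847.60

149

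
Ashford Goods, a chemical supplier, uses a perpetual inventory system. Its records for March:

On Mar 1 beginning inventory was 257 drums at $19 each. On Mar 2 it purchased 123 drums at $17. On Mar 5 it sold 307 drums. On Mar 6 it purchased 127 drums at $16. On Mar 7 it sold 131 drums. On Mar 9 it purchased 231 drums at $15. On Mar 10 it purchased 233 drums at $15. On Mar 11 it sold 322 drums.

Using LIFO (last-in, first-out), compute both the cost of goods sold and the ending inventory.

COGS = $12,525; ending inventory = $3,441

Mar 5, 307 sold [LIFO — newest first]: 123 @ $17 + 184 @ $19 = $5,587
Mar 7, 131 sold [LIFO — newest first]: 127 @ $16 + 4 @ $19 = $2,108
Mar 11, 322 sold [LIFO — newest first]: 233 @ $15 + 89 @ $15 = $4,830
Total COGS = $5,587 + $2,108 + $4,830 = $12,525
Ending inventory: 69 @ $19 + 142 @ $15 = $3,441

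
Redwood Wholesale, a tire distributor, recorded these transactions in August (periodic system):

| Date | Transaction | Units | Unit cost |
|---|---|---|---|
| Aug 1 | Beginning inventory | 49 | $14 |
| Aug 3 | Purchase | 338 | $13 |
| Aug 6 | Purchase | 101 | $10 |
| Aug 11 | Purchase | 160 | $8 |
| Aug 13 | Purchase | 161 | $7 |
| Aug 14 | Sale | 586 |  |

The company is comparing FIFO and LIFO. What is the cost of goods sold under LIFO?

FIFO COGS: 49 @ $14 + 338 @ $13 + 101 @ $10 + 98 @ $8 = $6,874
LIFO COGS: 161 @ $7 + 160 @ $8 + 101 @ $10 + 164 @ $13 = $5,549

COGS = $5,549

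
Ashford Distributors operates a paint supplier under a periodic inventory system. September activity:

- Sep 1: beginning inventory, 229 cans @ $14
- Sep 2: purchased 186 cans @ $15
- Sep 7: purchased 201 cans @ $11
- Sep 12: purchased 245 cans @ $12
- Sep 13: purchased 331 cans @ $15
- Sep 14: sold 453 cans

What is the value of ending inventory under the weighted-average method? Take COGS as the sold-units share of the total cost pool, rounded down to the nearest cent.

Ending inventory = $9,988.90

Sep 14, sell 453: 453/1192 × $16,112.00 → $6,123.10
Ending inventory (cost pool remaining) = $9,988.90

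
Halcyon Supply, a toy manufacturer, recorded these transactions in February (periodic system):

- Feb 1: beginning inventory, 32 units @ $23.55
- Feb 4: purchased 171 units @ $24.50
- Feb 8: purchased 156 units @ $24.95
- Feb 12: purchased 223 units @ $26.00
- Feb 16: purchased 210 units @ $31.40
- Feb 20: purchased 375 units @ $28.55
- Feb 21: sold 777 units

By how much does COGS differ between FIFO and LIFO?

FIFO COGS: 32 @ $23.55 + 171 @ $24.50 + 156 @ $24.95 + 223 @ $26.00 + 195 @ $31.40 = $20,756.30
LIFO COGS: 375 @ $28.55 + 210 @ $31.40 + 192 @ $26.00 = $22,292.25
Difference = |$20,756.30 − $22,292.25| = $1,535.95

$1,535.95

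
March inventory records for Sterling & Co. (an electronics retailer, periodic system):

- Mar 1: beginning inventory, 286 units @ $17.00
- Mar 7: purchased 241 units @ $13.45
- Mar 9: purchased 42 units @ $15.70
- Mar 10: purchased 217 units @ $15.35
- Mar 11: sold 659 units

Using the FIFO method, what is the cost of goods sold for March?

Mar 11, 659 sold [FIFO — oldest first]: 286 @ $17.00 + 241 @ $13.45 + 42 @ $15.70 + 90 @ $15.35 = $10,144.35
Ending inventory: 127 @ $15.35 = $1,949.45
Check: goods available $12,093.80 = COGS $10,144.35 + ending $1,949.45

COGS = $10,144.35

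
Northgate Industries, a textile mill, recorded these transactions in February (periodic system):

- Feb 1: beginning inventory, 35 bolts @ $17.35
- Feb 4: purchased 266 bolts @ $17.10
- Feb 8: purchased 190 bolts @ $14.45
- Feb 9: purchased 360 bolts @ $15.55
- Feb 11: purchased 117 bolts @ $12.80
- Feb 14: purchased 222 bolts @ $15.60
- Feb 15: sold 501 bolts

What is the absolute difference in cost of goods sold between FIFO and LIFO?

$576.95

FIFO COGS: 35 @ $17.35 + 266 @ $17.10 + 190 @ $14.45 + 10 @ $15.55 = $8,056.85
LIFO COGS: 222 @ $15.60 + 117 @ $12.80 + 162 @ $15.55 = $7,479.90
Difference = |$8,056.85 − $7,479.90| = $576.95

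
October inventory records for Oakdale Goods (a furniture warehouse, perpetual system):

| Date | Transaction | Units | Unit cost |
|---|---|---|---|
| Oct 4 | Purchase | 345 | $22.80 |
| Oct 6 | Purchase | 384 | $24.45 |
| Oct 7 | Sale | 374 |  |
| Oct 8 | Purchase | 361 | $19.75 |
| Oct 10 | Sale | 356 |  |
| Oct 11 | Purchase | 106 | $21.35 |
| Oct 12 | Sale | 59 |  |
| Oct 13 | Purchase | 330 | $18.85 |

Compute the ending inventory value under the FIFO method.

Oct 7, 374 sold [FIFO — oldest first]: 345 @ $22.80 + 29 @ $24.45 = $8,575.05
Oct 10, 356 sold [FIFO — oldest first]: 355 @ $24.45 + 1 @ $19.75 = $8,699.50
Oct 12, 59 sold [FIFO — oldest first]: 59 @ $19.75 = $1,165.25
Total COGS = $8,575.05 + $8,699.50 + $1,165.25 = $18,439.80
Ending inventory: 301 @ $19.75 + 106 @ $21.35 + 330 @ $18.85 = $14,428.35

Ending inventory = $14,428.35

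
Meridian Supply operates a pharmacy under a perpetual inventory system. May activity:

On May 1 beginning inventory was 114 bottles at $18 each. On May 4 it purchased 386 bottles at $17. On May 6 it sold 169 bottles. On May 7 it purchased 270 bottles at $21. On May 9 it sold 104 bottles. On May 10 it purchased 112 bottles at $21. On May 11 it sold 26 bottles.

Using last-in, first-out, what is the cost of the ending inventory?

May 6, 169 sold [LIFO — newest first]: 169 @ $17 = $2,873
May 9, 104 sold [LIFO — newest first]: 104 @ $21 = $2,184
May 11, 26 sold [LIFO — newest first]: 26 @ $21 = $546
Total COGS = $2,873 + $2,184 + $546 = $5,603
Ending inventory: 114 @ $18 + 217 @ $17 + 166 @ $21 + 86 @ $21 = $11,033

Ending inventory = $11,033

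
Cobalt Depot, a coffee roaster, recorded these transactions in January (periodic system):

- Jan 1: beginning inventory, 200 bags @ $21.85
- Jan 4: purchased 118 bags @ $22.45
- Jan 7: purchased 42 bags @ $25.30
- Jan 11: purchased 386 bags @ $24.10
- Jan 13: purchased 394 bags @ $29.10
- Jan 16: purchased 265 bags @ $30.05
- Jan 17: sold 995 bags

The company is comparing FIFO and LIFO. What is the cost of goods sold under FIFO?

FIFO COGS: 200 @ $21.85 + 118 @ $22.45 + 42 @ $25.30 + 386 @ $24.10 + 249 @ $29.10 = $24,630.20
LIFO COGS: 265 @ $30.05 + 394 @ $29.10 + 336 @ $24.10 = $27,526.25

COGS = $24,630.20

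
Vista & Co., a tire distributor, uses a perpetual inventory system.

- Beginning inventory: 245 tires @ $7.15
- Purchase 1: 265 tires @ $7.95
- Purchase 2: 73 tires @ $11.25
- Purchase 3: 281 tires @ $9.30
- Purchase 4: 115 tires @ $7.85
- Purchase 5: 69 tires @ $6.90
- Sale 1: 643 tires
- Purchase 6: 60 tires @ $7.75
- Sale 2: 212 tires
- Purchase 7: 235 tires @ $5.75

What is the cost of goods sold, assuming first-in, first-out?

Sale 1 (643) [FIFO — oldest first]: 245 @ $7.15 + 265 @ $7.95 + 73 @ $11.25 + 60 @ $9.30 = $5,237.75
Sale 2 (212) [FIFO — oldest first]: 212 @ $9.30 = $1,971.60
Total COGS = $5,237.75 + $1,971.60 = $7,209.35
Ending inventory: 9 @ $9.30 + 115 @ $7.85 + 69 @ $6.90 + 60 @ $7.75 + 235 @ $5.75 = $3,278.80

COGS = $7,209.35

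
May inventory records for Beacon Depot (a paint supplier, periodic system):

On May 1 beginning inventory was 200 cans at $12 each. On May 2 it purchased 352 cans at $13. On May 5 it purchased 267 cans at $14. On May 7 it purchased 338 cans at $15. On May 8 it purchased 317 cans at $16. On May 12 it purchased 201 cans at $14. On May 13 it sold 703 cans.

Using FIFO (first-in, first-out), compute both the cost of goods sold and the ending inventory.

COGS = $9,090; ending inventory = $14,580

May 13, 703 sold [FIFO — oldest first]: 200 @ $12 + 352 @ $13 + 151 @ $14 = $9,090
Ending inventory: 116 @ $14 + 338 @ $15 + 317 @ $16 + 201 @ $14 = $14,580
Check: goods available $23,670 = COGS $9,090 + ending $14,580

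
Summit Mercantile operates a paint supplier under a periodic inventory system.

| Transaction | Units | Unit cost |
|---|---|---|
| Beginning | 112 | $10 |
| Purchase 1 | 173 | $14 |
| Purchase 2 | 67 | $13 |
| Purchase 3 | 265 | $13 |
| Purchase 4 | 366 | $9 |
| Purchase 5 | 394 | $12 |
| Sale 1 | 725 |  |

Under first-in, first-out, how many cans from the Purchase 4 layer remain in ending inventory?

258

Sale 1 (725) [FIFO — oldest first]: 112 @ $10 + 173 @ $14 + 67 @ $13 + 265 @ $13 + 108 @ $9 = $8,830
Ending inventory: 258 @ $9 + 394 @ $12 = $7,050
Check: goods available $15,880 = COGS $8,830 + ending $7,050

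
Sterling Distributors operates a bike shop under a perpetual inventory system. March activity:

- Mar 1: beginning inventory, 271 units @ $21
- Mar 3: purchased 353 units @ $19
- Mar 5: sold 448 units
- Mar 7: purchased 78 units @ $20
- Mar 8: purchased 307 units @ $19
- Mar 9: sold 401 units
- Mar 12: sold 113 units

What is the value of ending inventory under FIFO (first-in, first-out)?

Ending inventory = $893

Mar 5, 448 sold [FIFO — oldest first]: 271 @ $21 + 177 @ $19 = $9,054
Mar 9, 401 sold [FIFO — oldest first]: 176 @ $19 + 78 @ $20 + 147 @ $19 = $7,697
Mar 12, 113 sold [FIFO — oldest first]: 113 @ $19 = $2,147
Total COGS = $9,054 + $7,697 + $2,147 = $18,898
Ending inventory: 47 @ $19 = $893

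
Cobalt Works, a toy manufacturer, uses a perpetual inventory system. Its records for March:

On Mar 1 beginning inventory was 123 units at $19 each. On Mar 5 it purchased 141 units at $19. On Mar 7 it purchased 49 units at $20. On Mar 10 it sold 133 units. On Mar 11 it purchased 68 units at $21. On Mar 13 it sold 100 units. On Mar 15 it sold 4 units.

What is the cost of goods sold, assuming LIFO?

Mar 10, 133 sold [LIFO — newest first]: 49 @ $20 + 84 @ $19 = $2,576
Mar 13, 100 sold [LIFO — newest first]: 68 @ $21 + 32 @ $19 = $2,036
Mar 15, 4 sold [LIFO — newest first]: 4 @ $19 = $76
Total COGS = $2,576 + $2,036 + $76 = $4,688
Ending inventory: 123 @ $19 + 21 @ $19 = $2,736

COGS = $4,688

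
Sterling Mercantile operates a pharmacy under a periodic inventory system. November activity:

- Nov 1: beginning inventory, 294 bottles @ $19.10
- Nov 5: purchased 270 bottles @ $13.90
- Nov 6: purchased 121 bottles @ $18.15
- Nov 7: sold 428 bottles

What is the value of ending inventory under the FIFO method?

Nov 7, 428 sold [FIFO — oldest first]: 294 @ $19.10 + 134 @ $13.90 = $7,478.00
Ending inventory: 136 @ $13.90 + 121 @ $18.15 = $4,086.55

Ending inventory = $4,086.55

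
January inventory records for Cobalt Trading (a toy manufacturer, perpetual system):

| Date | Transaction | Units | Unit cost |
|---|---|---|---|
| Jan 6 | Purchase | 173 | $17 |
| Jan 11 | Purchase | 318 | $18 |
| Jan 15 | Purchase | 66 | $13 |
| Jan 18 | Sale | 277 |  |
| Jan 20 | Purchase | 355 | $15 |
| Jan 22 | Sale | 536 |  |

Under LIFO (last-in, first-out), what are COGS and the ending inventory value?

Jan 18, 277 sold [LIFO — newest first]: 66 @ $13 + 211 @ $18 = $4,656
Jan 22, 536 sold [LIFO — newest first]: 355 @ $15 + 107 @ $18 + 74 @ $17 = $8,509
Total COGS = $4,656 + $8,509 = $13,165
Ending inventory: 99 @ $17 = $1,683

COGS = $13,165; ending inventory = $1,683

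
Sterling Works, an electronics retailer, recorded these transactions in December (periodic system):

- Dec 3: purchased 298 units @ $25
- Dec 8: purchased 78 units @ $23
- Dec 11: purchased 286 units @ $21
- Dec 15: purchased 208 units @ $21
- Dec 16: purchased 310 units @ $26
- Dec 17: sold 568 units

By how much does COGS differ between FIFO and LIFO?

FIFO COGS: 298 @ $25 + 78 @ $23 + 192 @ $21 = $13,276
LIFO COGS: 310 @ $26 + 208 @ $21 + 50 @ $21 = $13,478
Difference = |$13,276 − $13,478| = $202

$202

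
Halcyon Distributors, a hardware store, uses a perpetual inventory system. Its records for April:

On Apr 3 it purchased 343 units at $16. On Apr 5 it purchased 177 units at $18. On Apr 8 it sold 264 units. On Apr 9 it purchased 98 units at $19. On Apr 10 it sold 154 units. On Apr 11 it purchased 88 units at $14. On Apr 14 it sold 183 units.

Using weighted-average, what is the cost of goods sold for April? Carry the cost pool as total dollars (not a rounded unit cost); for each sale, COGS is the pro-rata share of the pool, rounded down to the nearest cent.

COGS = $10,055.70

After Apr 3: 343 on hand, pool $5,488.00 (≈ $16.0000 each)
After Apr 5: 520 on hand, pool $8,674.00 (≈ $16.6808 each)
Apr 8, sell 264: 264/520 × $8,674.00 → $4,403.72
After Apr 9: 354 on hand, pool $6,132.28 (≈ $17.3228 each)
Apr 10, sell 154: 154/354 × $6,132.28 → $2,667.71
After Apr 11: 288 on hand, pool $4,696.57 (≈ $16.3075 each)
Apr 14, sell 183: 183/288 × $4,696.57 → $2,984.27
Total COGS = $4,403.72 + $2,667.71 + $2,984.27 = $10,055.70
Ending inventory (cost pool remaining) = $1,712.30
Check: goods available $11,768.00 = COGS $10,055.70 + ending $1,712.30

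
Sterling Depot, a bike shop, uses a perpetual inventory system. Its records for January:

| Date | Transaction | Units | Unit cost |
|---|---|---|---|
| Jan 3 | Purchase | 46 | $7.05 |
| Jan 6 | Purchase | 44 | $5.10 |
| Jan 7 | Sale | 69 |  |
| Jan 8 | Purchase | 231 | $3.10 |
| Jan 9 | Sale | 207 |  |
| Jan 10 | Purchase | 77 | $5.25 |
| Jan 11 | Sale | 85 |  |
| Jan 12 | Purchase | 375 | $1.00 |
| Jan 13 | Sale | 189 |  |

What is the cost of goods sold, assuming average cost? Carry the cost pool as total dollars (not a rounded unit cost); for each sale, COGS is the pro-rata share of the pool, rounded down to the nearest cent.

COGS = $1,749.97

After Jan 3: 46 on hand, pool $324.30 (≈ $7.0500 each)
After Jan 6: 90 on hand, pool $548.70 (≈ $6.0967 each)
Jan 7, sell 69: 69/90 × $548.70 → $420.67
After Jan 8: 252 on hand, pool $844.13 (≈ $3.3497 each)
Jan 9, sell 207: 207/252 × $844.13 → $693.39
After Jan 10: 122 on hand, pool $554.99 (≈ $4.5491 each)
Jan 11, sell 85: 85/122 × $554.99 → $386.67
After Jan 12: 412 on hand, pool $543.32 (≈ $1.3187 each)
Jan 13, sell 189: 189/412 × $543.32 → $249.24
Total COGS = $420.67 + $693.39 + $386.67 + $249.24 = $1,749.97
Ending inventory (cost pool remaining) = $294.08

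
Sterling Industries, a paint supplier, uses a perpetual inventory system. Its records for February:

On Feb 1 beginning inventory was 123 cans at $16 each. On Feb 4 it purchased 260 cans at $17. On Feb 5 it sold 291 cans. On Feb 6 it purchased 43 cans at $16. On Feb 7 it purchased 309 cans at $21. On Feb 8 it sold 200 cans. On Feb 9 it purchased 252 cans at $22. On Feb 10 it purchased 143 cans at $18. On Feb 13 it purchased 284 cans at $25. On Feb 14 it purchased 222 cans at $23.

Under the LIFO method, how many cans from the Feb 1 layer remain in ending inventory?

92

Feb 5, 291 sold [LIFO — newest first]: 260 @ $17 + 31 @ $16 = $4,916
Feb 8, 200 sold [LIFO — newest first]: 200 @ $21 = $4,200
Total COGS = $4,916 + $4,200 = $9,116
Ending inventory: 92 @ $16 + 43 @ $16 + 109 @ $21 + 252 @ $22 + 143 @ $18 + 284 @ $25 + 222 @ $23 = $24,773
Check: goods available $33,889 = COGS $9,116 + ending $24,773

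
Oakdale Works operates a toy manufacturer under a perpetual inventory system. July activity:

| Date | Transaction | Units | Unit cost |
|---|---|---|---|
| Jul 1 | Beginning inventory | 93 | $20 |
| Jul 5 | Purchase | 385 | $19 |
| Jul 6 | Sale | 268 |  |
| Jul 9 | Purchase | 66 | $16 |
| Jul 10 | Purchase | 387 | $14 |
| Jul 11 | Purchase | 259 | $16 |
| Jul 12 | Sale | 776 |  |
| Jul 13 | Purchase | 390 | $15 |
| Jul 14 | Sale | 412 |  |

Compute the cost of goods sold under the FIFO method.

COGS = $23,783

Jul 6, 268 sold [FIFO — oldest first]: 93 @ $20 + 175 @ $19 = $5,185
Jul 12, 776 sold [FIFO — oldest first]: 210 @ $19 + 66 @ $16 + 387 @ $14 + 113 @ $16 = $12,272
Jul 14, 412 sold [FIFO — oldest first]: 146 @ $16 + 266 @ $15 = $6,326
Total COGS = $5,185 + $12,272 + $6,326 = $23,783
Ending inventory: 124 @ $15 = $1,860
Check: goods available $25,643 = COGS $23,783 + ending $1,860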